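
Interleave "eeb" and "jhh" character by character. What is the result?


Interleaving "eeb" and "jhh":
  Position 0: 'e' from first, 'j' from second => "ej"
  Position 1: 'e' from first, 'h' from second => "eh"
  Position 2: 'b' from first, 'h' from second => "bh"
Result: ejehbh

ejehbh


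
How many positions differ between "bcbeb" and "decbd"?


Comparing "bcbeb" and "decbd" position by position:
  Position 0: 'b' vs 'd' => DIFFER
  Position 1: 'c' vs 'e' => DIFFER
  Position 2: 'b' vs 'c' => DIFFER
  Position 3: 'e' vs 'b' => DIFFER
  Position 4: 'b' vs 'd' => DIFFER
Positions that differ: 5

5


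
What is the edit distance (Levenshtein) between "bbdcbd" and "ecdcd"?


Computing edit distance: "bbdcbd" -> "ecdcd"
DP table:
           e    c    d    c    d
      0    1    2    3    4    5
  b   1    1    2    3    4    5
  b   2    2    2    3    4    5
  d   3    3    3    2    3    4
  c   4    4    3    3    2    3
  b   5    5    4    4    3    3
  d   6    6    5    4    4    3
Edit distance = dp[6][5] = 3

3


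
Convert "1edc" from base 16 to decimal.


Input: "1edc" in base 16
Positional expansion:
  Digit '1' (value 1) x 16^3 = 4096
  Digit 'e' (value 14) x 16^2 = 3584
  Digit 'd' (value 13) x 16^1 = 208
  Digit 'c' (value 12) x 16^0 = 12
Sum = 7900

7900


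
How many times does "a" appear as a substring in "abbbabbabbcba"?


Searching for "a" in "abbbabbabbcba"
Scanning each position:
  Position 0: "a" => MATCH
  Position 1: "b" => no
  Position 2: "b" => no
  Position 3: "b" => no
  Position 4: "a" => MATCH
  Position 5: "b" => no
  Position 6: "b" => no
  Position 7: "a" => MATCH
  Position 8: "b" => no
  Position 9: "b" => no
  Position 10: "c" => no
  Position 11: "b" => no
  Position 12: "a" => MATCH
Total occurrences: 4

4


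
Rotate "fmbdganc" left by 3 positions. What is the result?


Input: "fmbdganc", rotate left by 3
First 3 characters: "fmb"
Remaining characters: "dganc"
Concatenate remaining + first: "dganc" + "fmb" = "dgancfmb"

dgancfmb


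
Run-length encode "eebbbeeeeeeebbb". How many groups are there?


Input: eebbbeeeeeeebbb
Scanning for consecutive runs:
  Group 1: 'e' x 2 (positions 0-1)
  Group 2: 'b' x 3 (positions 2-4)
  Group 3: 'e' x 7 (positions 5-11)
  Group 4: 'b' x 3 (positions 12-14)
Total groups: 4

4


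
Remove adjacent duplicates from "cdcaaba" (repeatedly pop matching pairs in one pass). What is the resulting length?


Input: cdcaaba
Stack-based adjacent duplicate removal:
  Read 'c': push. Stack: c
  Read 'd': push. Stack: cd
  Read 'c': push. Stack: cdc
  Read 'a': push. Stack: cdca
  Read 'a': matches stack top 'a' => pop. Stack: cdc
  Read 'b': push. Stack: cdcb
  Read 'a': push. Stack: cdcba
Final stack: "cdcba" (length 5)

5


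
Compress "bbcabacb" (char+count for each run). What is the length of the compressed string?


Input: bbcabacb
Runs:
  'b' x 2 => "b2"
  'c' x 1 => "c1"
  'a' x 1 => "a1"
  'b' x 1 => "b1"
  'a' x 1 => "a1"
  'c' x 1 => "c1"
  'b' x 1 => "b1"
Compressed: "b2c1a1b1a1c1b1"
Compressed length: 14

14


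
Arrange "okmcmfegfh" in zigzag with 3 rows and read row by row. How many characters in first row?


Zigzag "okmcmfegfh" into 3 rows:
Placing characters:
  'o' => row 0
  'k' => row 1
  'm' => row 2
  'c' => row 1
  'm' => row 0
  'f' => row 1
  'e' => row 2
  'g' => row 1
  'f' => row 0
  'h' => row 1
Rows:
  Row 0: "omf"
  Row 1: "kcfgh"
  Row 2: "me"
First row length: 3

3


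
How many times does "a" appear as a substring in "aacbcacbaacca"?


Searching for "a" in "aacbcacbaacca"
Scanning each position:
  Position 0: "a" => MATCH
  Position 1: "a" => MATCH
  Position 2: "c" => no
  Position 3: "b" => no
  Position 4: "c" => no
  Position 5: "a" => MATCH
  Position 6: "c" => no
  Position 7: "b" => no
  Position 8: "a" => MATCH
  Position 9: "a" => MATCH
  Position 10: "c" => no
  Position 11: "c" => no
  Position 12: "a" => MATCH
Total occurrences: 6

6


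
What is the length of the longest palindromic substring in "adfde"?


Input: "adfde"
Checking substrings for palindromes:
  [1:4] "dfd" (len 3) => palindrome
Longest palindromic substring: "dfd" with length 3

3


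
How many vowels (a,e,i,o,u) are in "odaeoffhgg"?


Input: odaeoffhgg
Checking each character:
  'o' at position 0: vowel (running total: 1)
  'd' at position 1: consonant
  'a' at position 2: vowel (running total: 2)
  'e' at position 3: vowel (running total: 3)
  'o' at position 4: vowel (running total: 4)
  'f' at position 5: consonant
  'f' at position 6: consonant
  'h' at position 7: consonant
  'g' at position 8: consonant
  'g' at position 9: consonant
Total vowels: 4

4


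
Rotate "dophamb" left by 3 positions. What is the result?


Input: "dophamb", rotate left by 3
First 3 characters: "dop"
Remaining characters: "hamb"
Concatenate remaining + first: "hamb" + "dop" = "hambdop"

hambdop


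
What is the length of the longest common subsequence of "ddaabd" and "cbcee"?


LCS of "ddaabd" and "cbcee"
DP table:
           c    b    c    e    e
      0    0    0    0    0    0
  d   0    0    0    0    0    0
  d   0    0    0    0    0    0
  a   0    0    0    0    0    0
  a   0    0    0    0    0    0
  b   0    0    1    1    1    1
  d   0    0    1    1    1    1
LCS length = dp[6][5] = 1

1


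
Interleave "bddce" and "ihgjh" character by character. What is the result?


Interleaving "bddce" and "ihgjh":
  Position 0: 'b' from first, 'i' from second => "bi"
  Position 1: 'd' from first, 'h' from second => "dh"
  Position 2: 'd' from first, 'g' from second => "dg"
  Position 3: 'c' from first, 'j' from second => "cj"
  Position 4: 'e' from first, 'h' from second => "eh"
Result: bidhdgcjeh

bidhdgcjeh


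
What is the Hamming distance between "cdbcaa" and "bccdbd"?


Comparing "cdbcaa" and "bccdbd" position by position:
  Position 0: 'c' vs 'b' => differ
  Position 1: 'd' vs 'c' => differ
  Position 2: 'b' vs 'c' => differ
  Position 3: 'c' vs 'd' => differ
  Position 4: 'a' vs 'b' => differ
  Position 5: 'a' vs 'd' => differ
Total differences (Hamming distance): 6

6


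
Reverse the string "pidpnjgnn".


Input: pidpnjgnn
Reading characters right to left:
  Position 8: 'n'
  Position 7: 'n'
  Position 6: 'g'
  Position 5: 'j'
  Position 4: 'n'
  Position 3: 'p'
  Position 2: 'd'
  Position 1: 'i'
  Position 0: 'p'
Reversed: nngjnpdip

nngjnpdip


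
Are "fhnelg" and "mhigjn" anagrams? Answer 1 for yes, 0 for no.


Strings: "fhnelg", "mhigjn"
Sorted first:  efghln
Sorted second: ghijmn
Differ at position 0: 'e' vs 'g' => not anagrams

0


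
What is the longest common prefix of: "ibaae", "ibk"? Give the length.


Words: ibaae, ibk
  Position 0: all 'i' => match
  Position 1: all 'b' => match
  Position 2: ('a', 'k') => mismatch, stop
LCP = "ib" (length 2)

2


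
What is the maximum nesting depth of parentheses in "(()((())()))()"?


Input: "(()((())()))()"
Tracking depth:
  Position 0 '(': depth becomes 1
  Position 1 '(': depth becomes 2
  Position 2 ')': depth becomes 1
  Position 3 '(': depth becomes 2
  Position 4 '(': depth becomes 3
  Position 5 '(': depth becomes 4
  Position 6 ')': depth becomes 3
  Position 7 ')': depth becomes 2
  Position 8 '(': depth becomes 3
  Position 9 ')': depth becomes 2
  Position 10 ')': depth becomes 1
  Position 11 ')': depth becomes 0
  Position 12 '(': depth becomes 1
  Position 13 ')': depth becomes 0
Maximum depth reached: 4

4


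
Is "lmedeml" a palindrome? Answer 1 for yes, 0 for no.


Input: lmedeml
Reversed: lmedeml
  Compare pos 0 ('l') with pos 6 ('l'): match
  Compare pos 1 ('m') with pos 5 ('m'): match
  Compare pos 2 ('e') with pos 4 ('e'): match
Result: palindrome

1


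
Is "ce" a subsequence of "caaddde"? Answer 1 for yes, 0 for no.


Check if "ce" is a subsequence of "caaddde"
Greedy scan:
  Position 0 ('c'): matches sub[0] = 'c'
  Position 1 ('a'): no match needed
  Position 2 ('a'): no match needed
  Position 3 ('d'): no match needed
  Position 4 ('d'): no match needed
  Position 5 ('d'): no match needed
  Position 6 ('e'): matches sub[1] = 'e'
All 2 characters matched => is a subsequence

1


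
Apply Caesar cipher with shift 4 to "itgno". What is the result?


Caesar cipher: shift "itgno" by 4
  'i' (pos 8) + 4 = pos 12 = 'm'
  't' (pos 19) + 4 = pos 23 = 'x'
  'g' (pos 6) + 4 = pos 10 = 'k'
  'n' (pos 13) + 4 = pos 17 = 'r'
  'o' (pos 14) + 4 = pos 18 = 's'
Result: mxkrs

mxkrs


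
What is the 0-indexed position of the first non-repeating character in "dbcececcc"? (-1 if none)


Input: dbcececcc
Character frequencies:
  'b': 1
  'c': 5
  'd': 1
  'e': 2
Scanning left to right for freq == 1:
  Position 0 ('d'): unique! => answer = 0

0


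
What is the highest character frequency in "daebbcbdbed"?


Input: daebbcbdbed
Character counts:
  'a': 1
  'b': 4
  'c': 1
  'd': 3
  'e': 2
Maximum frequency: 4

4


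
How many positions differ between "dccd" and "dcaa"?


Comparing "dccd" and "dcaa" position by position:
  Position 0: 'd' vs 'd' => same
  Position 1: 'c' vs 'c' => same
  Position 2: 'c' vs 'a' => DIFFER
  Position 3: 'd' vs 'a' => DIFFER
Positions that differ: 2

2


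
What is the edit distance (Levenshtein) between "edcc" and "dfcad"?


Computing edit distance: "edcc" -> "dfcad"
DP table:
           d    f    c    a    d
      0    1    2    3    4    5
  e   1    1    2    3    4    5
  d   2    1    2    3    4    4
  c   3    2    2    2    3    4
  c   4    3    3    2    3    4
Edit distance = dp[4][5] = 4

4


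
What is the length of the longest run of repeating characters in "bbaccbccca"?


Input: "bbaccbccca"
Scanning for longest run:
  Position 1 ('b'): continues run of 'b', length=2
  Position 2 ('a'): new char, reset run to 1
  Position 3 ('c'): new char, reset run to 1
  Position 4 ('c'): continues run of 'c', length=2
  Position 5 ('b'): new char, reset run to 1
  Position 6 ('c'): new char, reset run to 1
  Position 7 ('c'): continues run of 'c', length=2
  Position 8 ('c'): continues run of 'c', length=3
  Position 9 ('a'): new char, reset run to 1
Longest run: 'c' with length 3

3


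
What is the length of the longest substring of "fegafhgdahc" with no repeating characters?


Input: "fegafhgdahc"
Sliding window (track last position of each char):
  Position 0 ('f'): window [0,0] length 1 -- new best
  Position 1 ('e'): window [0,1] length 2 -- new best
  Position 2 ('g'): window [0,2] length 3 -- new best
  Position 3 ('a'): window [0,3] length 4 -- new best
  Position 4 ('f'): repeat (last at 0), move window start to 1
  Position 4 ('f'): window [1,4] length 4
  Position 5 ('h'): window [1,5] length 5 -- new best
  Position 6 ('g'): repeat (last at 2), move window start to 3
  Position 6 ('g'): window [3,6] length 4
  Position 7 ('d'): window [3,7] length 5
  Position 8 ('a'): repeat (last at 3), move window start to 4
  Position 8 ('a'): window [4,8] length 5
  Position 9 ('h'): repeat (last at 5), move window start to 6
  Position 9 ('h'): window [6,9] length 4
  Position 10 ('c'): window [6,10] length 5
Longest substring with no repeats: "egafh" with length 5

5


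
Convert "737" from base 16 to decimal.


Input: "737" in base 16
Positional expansion:
  Digit '7' (value 7) x 16^2 = 1792
  Digit '3' (value 3) x 16^1 = 48
  Digit '7' (value 7) x 16^0 = 7
Sum = 1847

1847


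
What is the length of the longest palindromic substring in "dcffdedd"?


Input: "dcffdedd"
Checking substrings for palindromes:
  [4:7] "ded" (len 3) => palindrome
  [2:4] "ff" (len 2) => palindrome
  [6:8] "dd" (len 2) => palindrome
Longest palindromic substring: "ded" with length 3

3


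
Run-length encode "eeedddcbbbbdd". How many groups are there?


Input: eeedddcbbbbdd
Scanning for consecutive runs:
  Group 1: 'e' x 3 (positions 0-2)
  Group 2: 'd' x 3 (positions 3-5)
  Group 3: 'c' x 1 (positions 6-6)
  Group 4: 'b' x 4 (positions 7-10)
  Group 5: 'd' x 2 (positions 11-12)
Total groups: 5

5


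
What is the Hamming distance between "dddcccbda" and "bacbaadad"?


Comparing "dddcccbda" and "bacbaadad" position by position:
  Position 0: 'd' vs 'b' => differ
  Position 1: 'd' vs 'a' => differ
  Position 2: 'd' vs 'c' => differ
  Position 3: 'c' vs 'b' => differ
  Position 4: 'c' vs 'a' => differ
  Position 5: 'c' vs 'a' => differ
  Position 6: 'b' vs 'd' => differ
  Position 7: 'd' vs 'a' => differ
  Position 8: 'a' vs 'd' => differ
Total differences (Hamming distance): 9

9


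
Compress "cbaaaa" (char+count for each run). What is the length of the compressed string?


Input: cbaaaa
Runs:
  'c' x 1 => "c1"
  'b' x 1 => "b1"
  'a' x 4 => "a4"
Compressed: "c1b1a4"
Compressed length: 6

6


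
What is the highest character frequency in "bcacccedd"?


Input: bcacccedd
Character counts:
  'a': 1
  'b': 1
  'c': 4
  'd': 2
  'e': 1
Maximum frequency: 4

4


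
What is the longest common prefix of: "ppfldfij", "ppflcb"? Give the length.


Words: ppfldfij, ppflcb
  Position 0: all 'p' => match
  Position 1: all 'p' => match
  Position 2: all 'f' => match
  Position 3: all 'l' => match
  Position 4: ('d', 'c') => mismatch, stop
LCP = "ppfl" (length 4)

4


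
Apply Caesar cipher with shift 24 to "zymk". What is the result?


Caesar cipher: shift "zymk" by 24
  'z' (pos 25) + 24 = pos 23 = 'x'
  'y' (pos 24) + 24 = pos 22 = 'w'
  'm' (pos 12) + 24 = pos 10 = 'k'
  'k' (pos 10) + 24 = pos 8 = 'i'
Result: xwki

xwki


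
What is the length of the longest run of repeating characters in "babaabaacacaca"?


Input: "babaabaacacaca"
Scanning for longest run:
  Position 1 ('a'): new char, reset run to 1
  Position 2 ('b'): new char, reset run to 1
  Position 3 ('a'): new char, reset run to 1
  Position 4 ('a'): continues run of 'a', length=2
  Position 5 ('b'): new char, reset run to 1
  Position 6 ('a'): new char, reset run to 1
  Position 7 ('a'): continues run of 'a', length=2
  Position 8 ('c'): new char, reset run to 1
  Position 9 ('a'): new char, reset run to 1
  Position 10 ('c'): new char, reset run to 1
  Position 11 ('a'): new char, reset run to 1
  Position 12 ('c'): new char, reset run to 1
  Position 13 ('a'): new char, reset run to 1
Longest run: 'a' with length 2

2


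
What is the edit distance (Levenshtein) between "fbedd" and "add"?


Computing edit distance: "fbedd" -> "add"
DP table:
           a    d    d
      0    1    2    3
  f   1    1    2    3
  b   2    2    2    3
  e   3    3    3    3
  d   4    4    3    3
  d   5    5    4    3
Edit distance = dp[5][3] = 3

3


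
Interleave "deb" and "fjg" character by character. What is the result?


Interleaving "deb" and "fjg":
  Position 0: 'd' from first, 'f' from second => "df"
  Position 1: 'e' from first, 'j' from second => "ej"
  Position 2: 'b' from first, 'g' from second => "bg"
Result: dfejbg

dfejbg


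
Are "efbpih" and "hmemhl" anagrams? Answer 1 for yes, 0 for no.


Strings: "efbpih", "hmemhl"
Sorted first:  befhip
Sorted second: ehhlmm
Differ at position 0: 'b' vs 'e' => not anagrams

0


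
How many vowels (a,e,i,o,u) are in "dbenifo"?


Input: dbenifo
Checking each character:
  'd' at position 0: consonant
  'b' at position 1: consonant
  'e' at position 2: vowel (running total: 1)
  'n' at position 3: consonant
  'i' at position 4: vowel (running total: 2)
  'f' at position 5: consonant
  'o' at position 6: vowel (running total: 3)
Total vowels: 3

3


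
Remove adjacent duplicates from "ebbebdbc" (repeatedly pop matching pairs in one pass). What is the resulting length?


Input: ebbebdbc
Stack-based adjacent duplicate removal:
  Read 'e': push. Stack: e
  Read 'b': push. Stack: eb
  Read 'b': matches stack top 'b' => pop. Stack: e
  Read 'e': matches stack top 'e' => pop. Stack: (empty)
  Read 'b': push. Stack: b
  Read 'd': push. Stack: bd
  Read 'b': push. Stack: bdb
  Read 'c': push. Stack: bdbc
Final stack: "bdbc" (length 4)

4


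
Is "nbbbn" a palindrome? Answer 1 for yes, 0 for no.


Input: nbbbn
Reversed: nbbbn
  Compare pos 0 ('n') with pos 4 ('n'): match
  Compare pos 1 ('b') with pos 3 ('b'): match
Result: palindrome

1


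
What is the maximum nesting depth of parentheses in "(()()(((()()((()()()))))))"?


Input: "(()()(((()()((()()()))))))"
Tracking depth:
  Position 0 '(': depth becomes 1
  Position 1 '(': depth becomes 2
  Position 2 ')': depth becomes 1
  Position 3 '(': depth becomes 2
  Position 4 ')': depth becomes 1
  Position 5 '(': depth becomes 2
  Position 6 '(': depth becomes 3
  Position 7 '(': depth becomes 4
  Position 8 '(': depth becomes 5
  Position 9 ')': depth becomes 4
  Position 10 '(': depth becomes 5
  Position 11 ')': depth becomes 4
  Position 12 '(': depth becomes 5
  Position 13 '(': depth becomes 6
  Position 14 '(': depth becomes 7
  Position 15 ')': depth becomes 6
  Position 16 '(': depth becomes 7
  Position 17 ')': depth becomes 6
  Position 18 '(': depth becomes 7
  Position 19 ')': depth becomes 6
  Position 20 ')': depth becomes 5
  Position 21 ')': depth becomes 4
  Position 22 ')': depth becomes 3
  Position 23 ')': depth becomes 2
  Position 24 ')': depth becomes 1
  Position 25 ')': depth becomes 0
Maximum depth reached: 7

7


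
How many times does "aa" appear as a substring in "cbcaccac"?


Searching for "aa" in "cbcaccac"
Scanning each position:
  Position 0: "cb" => no
  Position 1: "bc" => no
  Position 2: "ca" => no
  Position 3: "ac" => no
  Position 4: "cc" => no
  Position 5: "ca" => no
  Position 6: "ac" => no
Total occurrences: 0

0


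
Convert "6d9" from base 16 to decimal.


Input: "6d9" in base 16
Positional expansion:
  Digit '6' (value 6) x 16^2 = 1536
  Digit 'd' (value 13) x 16^1 = 208
  Digit '9' (value 9) x 16^0 = 9
Sum = 1753

1753


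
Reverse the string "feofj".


Input: feofj
Reading characters right to left:
  Position 4: 'j'
  Position 3: 'f'
  Position 2: 'o'
  Position 1: 'e'
  Position 0: 'f'
Reversed: jfoef

jfoef


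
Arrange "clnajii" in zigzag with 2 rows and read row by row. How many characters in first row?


Zigzag "clnajii" into 2 rows:
Placing characters:
  'c' => row 0
  'l' => row 1
  'n' => row 0
  'a' => row 1
  'j' => row 0
  'i' => row 1
  'i' => row 0
Rows:
  Row 0: "cnji"
  Row 1: "lai"
First row length: 4

4


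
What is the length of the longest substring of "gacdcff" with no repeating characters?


Input: "gacdcff"
Sliding window (track last position of each char):
  Position 0 ('g'): window [0,0] length 1 -- new best
  Position 1 ('a'): window [0,1] length 2 -- new best
  Position 2 ('c'): window [0,2] length 3 -- new best
  Position 3 ('d'): window [0,3] length 4 -- new best
  Position 4 ('c'): repeat (last at 2), move window start to 3
  Position 4 ('c'): window [3,4] length 2
  Position 5 ('f'): window [3,5] length 3
  Position 6 ('f'): repeat (last at 5), move window start to 6
  Position 6 ('f'): window [6,6] length 1
Longest substring with no repeats: "gacd" with length 4

4


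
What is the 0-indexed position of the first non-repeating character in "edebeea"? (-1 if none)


Input: edebeea
Character frequencies:
  'a': 1
  'b': 1
  'd': 1
  'e': 4
Scanning left to right for freq == 1:
  Position 0 ('e'): freq=4, skip
  Position 1 ('d'): unique! => answer = 1

1


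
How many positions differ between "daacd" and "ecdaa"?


Comparing "daacd" and "ecdaa" position by position:
  Position 0: 'd' vs 'e' => DIFFER
  Position 1: 'a' vs 'c' => DIFFER
  Position 2: 'a' vs 'd' => DIFFER
  Position 3: 'c' vs 'a' => DIFFER
  Position 4: 'd' vs 'a' => DIFFER
Positions that differ: 5

5


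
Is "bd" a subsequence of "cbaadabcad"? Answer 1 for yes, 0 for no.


Check if "bd" is a subsequence of "cbaadabcad"
Greedy scan:
  Position 0 ('c'): no match needed
  Position 1 ('b'): matches sub[0] = 'b'
  Position 2 ('a'): no match needed
  Position 3 ('a'): no match needed
  Position 4 ('d'): matches sub[1] = 'd'
  Position 5 ('a'): no match needed
  Position 6 ('b'): no match needed
  Position 7 ('c'): no match needed
  Position 8 ('a'): no match needed
  Position 9 ('d'): no match needed
All 2 characters matched => is a subsequence

1


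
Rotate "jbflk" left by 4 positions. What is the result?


Input: "jbflk", rotate left by 4
First 4 characters: "jbfl"
Remaining characters: "k"
Concatenate remaining + first: "k" + "jbfl" = "kjbfl"

kjbfl


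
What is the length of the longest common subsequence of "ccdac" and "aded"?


LCS of "ccdac" and "aded"
DP table:
           a    d    e    d
      0    0    0    0    0
  c   0    0    0    0    0
  c   0    0    0    0    0
  d   0    0    1    1    1
  a   0    1    1    1    1
  c   0    1    1    1    1
LCS length = dp[5][4] = 1

1


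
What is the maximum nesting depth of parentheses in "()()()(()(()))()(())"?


Input: "()()()(()(()))()(())"
Tracking depth:
  Position 0 '(': depth becomes 1
  Position 1 ')': depth becomes 0
  Position 2 '(': depth becomes 1
  Position 3 ')': depth becomes 0
  Position 4 '(': depth becomes 1
  Position 5 ')': depth becomes 0
  Position 6 '(': depth becomes 1
  Position 7 '(': depth becomes 2
  Position 8 ')': depth becomes 1
  Position 9 '(': depth becomes 2
  Position 10 '(': depth becomes 3
  Position 11 ')': depth becomes 2
  Position 12 ')': depth becomes 1
  Position 13 ')': depth becomes 0
  Position 14 '(': depth becomes 1
  Position 15 ')': depth becomes 0
  Position 16 '(': depth becomes 1
  Position 17 '(': depth becomes 2
  Position 18 ')': depth becomes 1
  Position 19 ')': depth becomes 0
Maximum depth reached: 3

3


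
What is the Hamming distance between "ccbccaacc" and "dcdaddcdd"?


Comparing "ccbccaacc" and "dcdaddcdd" position by position:
  Position 0: 'c' vs 'd' => differ
  Position 1: 'c' vs 'c' => same
  Position 2: 'b' vs 'd' => differ
  Position 3: 'c' vs 'a' => differ
  Position 4: 'c' vs 'd' => differ
  Position 5: 'a' vs 'd' => differ
  Position 6: 'a' vs 'c' => differ
  Position 7: 'c' vs 'd' => differ
  Position 8: 'c' vs 'd' => differ
Total differences (Hamming distance): 8

8


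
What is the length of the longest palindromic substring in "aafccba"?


Input: "aafccba"
Checking substrings for palindromes:
  [0:2] "aa" (len 2) => palindrome
  [3:5] "cc" (len 2) => palindrome
Longest palindromic substring: "aa" with length 2

2


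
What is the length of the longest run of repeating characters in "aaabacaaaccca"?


Input: "aaabacaaaccca"
Scanning for longest run:
  Position 1 ('a'): continues run of 'a', length=2
  Position 2 ('a'): continues run of 'a', length=3
  Position 3 ('b'): new char, reset run to 1
  Position 4 ('a'): new char, reset run to 1
  Position 5 ('c'): new char, reset run to 1
  Position 6 ('a'): new char, reset run to 1
  Position 7 ('a'): continues run of 'a', length=2
  Position 8 ('a'): continues run of 'a', length=3
  Position 9 ('c'): new char, reset run to 1
  Position 10 ('c'): continues run of 'c', length=2
  Position 11 ('c'): continues run of 'c', length=3
  Position 12 ('a'): new char, reset run to 1
Longest run: 'a' with length 3

3


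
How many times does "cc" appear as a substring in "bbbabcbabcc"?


Searching for "cc" in "bbbabcbabcc"
Scanning each position:
  Position 0: "bb" => no
  Position 1: "bb" => no
  Position 2: "ba" => no
  Position 3: "ab" => no
  Position 4: "bc" => no
  Position 5: "cb" => no
  Position 6: "ba" => no
  Position 7: "ab" => no
  Position 8: "bc" => no
  Position 9: "cc" => MATCH
Total occurrences: 1

1


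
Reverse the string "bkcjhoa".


Input: bkcjhoa
Reading characters right to left:
  Position 6: 'a'
  Position 5: 'o'
  Position 4: 'h'
  Position 3: 'j'
  Position 2: 'c'
  Position 1: 'k'
  Position 0: 'b'
Reversed: aohjckb

aohjckb


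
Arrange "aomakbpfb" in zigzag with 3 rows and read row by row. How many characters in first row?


Zigzag "aomakbpfb" into 3 rows:
Placing characters:
  'a' => row 0
  'o' => row 1
  'm' => row 2
  'a' => row 1
  'k' => row 0
  'b' => row 1
  'p' => row 2
  'f' => row 1
  'b' => row 0
Rows:
  Row 0: "akb"
  Row 1: "oabf"
  Row 2: "mp"
First row length: 3

3


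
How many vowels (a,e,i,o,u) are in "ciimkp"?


Input: ciimkp
Checking each character:
  'c' at position 0: consonant
  'i' at position 1: vowel (running total: 1)
  'i' at position 2: vowel (running total: 2)
  'm' at position 3: consonant
  'k' at position 4: consonant
  'p' at position 5: consonant
Total vowels: 2

2


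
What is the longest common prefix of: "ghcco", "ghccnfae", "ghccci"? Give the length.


Words: ghcco, ghccnfae, ghccci
  Position 0: all 'g' => match
  Position 1: all 'h' => match
  Position 2: all 'c' => match
  Position 3: all 'c' => match
  Position 4: ('o', 'n', 'c') => mismatch, stop
LCP = "ghcc" (length 4)

4


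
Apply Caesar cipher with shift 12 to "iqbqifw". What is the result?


Caesar cipher: shift "iqbqifw" by 12
  'i' (pos 8) + 12 = pos 20 = 'u'
  'q' (pos 16) + 12 = pos 2 = 'c'
  'b' (pos 1) + 12 = pos 13 = 'n'
  'q' (pos 16) + 12 = pos 2 = 'c'
  'i' (pos 8) + 12 = pos 20 = 'u'
  'f' (pos 5) + 12 = pos 17 = 'r'
  'w' (pos 22) + 12 = pos 8 = 'i'
Result: ucncuri

ucncuri


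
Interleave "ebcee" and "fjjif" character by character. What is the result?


Interleaving "ebcee" and "fjjif":
  Position 0: 'e' from first, 'f' from second => "ef"
  Position 1: 'b' from first, 'j' from second => "bj"
  Position 2: 'c' from first, 'j' from second => "cj"
  Position 3: 'e' from first, 'i' from second => "ei"
  Position 4: 'e' from first, 'f' from second => "ef"
Result: efbjcjeief

efbjcjeief


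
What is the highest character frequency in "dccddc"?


Input: dccddc
Character counts:
  'c': 3
  'd': 3
Maximum frequency: 3

3


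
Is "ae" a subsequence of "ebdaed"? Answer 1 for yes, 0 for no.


Check if "ae" is a subsequence of "ebdaed"
Greedy scan:
  Position 0 ('e'): no match needed
  Position 1 ('b'): no match needed
  Position 2 ('d'): no match needed
  Position 3 ('a'): matches sub[0] = 'a'
  Position 4 ('e'): matches sub[1] = 'e'
  Position 5 ('d'): no match needed
All 2 characters matched => is a subsequence

1


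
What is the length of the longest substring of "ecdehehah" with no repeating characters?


Input: "ecdehehah"
Sliding window (track last position of each char):
  Position 0 ('e'): window [0,0] length 1 -- new best
  Position 1 ('c'): window [0,1] length 2 -- new best
  Position 2 ('d'): window [0,2] length 3 -- new best
  Position 3 ('e'): repeat (last at 0), move window start to 1
  Position 3 ('e'): window [1,3] length 3
  Position 4 ('h'): window [1,4] length 4 -- new best
  Position 5 ('e'): repeat (last at 3), move window start to 4
  Position 5 ('e'): window [4,5] length 2
  Position 6 ('h'): repeat (last at 4), move window start to 5
  Position 6 ('h'): window [5,6] length 2
  Position 7 ('a'): window [5,7] length 3
  Position 8 ('h'): repeat (last at 6), move window start to 7
  Position 8 ('h'): window [7,8] length 2
Longest substring with no repeats: "cdeh" with length 4

4


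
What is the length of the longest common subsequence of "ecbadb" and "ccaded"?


LCS of "ecbadb" and "ccaded"
DP table:
           c    c    a    d    e    d
      0    0    0    0    0    0    0
  e   0    0    0    0    0    1    1
  c   0    1    1    1    1    1    1
  b   0    1    1    1    1    1    1
  a   0    1    1    2    2    2    2
  d   0    1    1    2    3    3    3
  b   0    1    1    2    3    3    3
LCS length = dp[6][6] = 3

3


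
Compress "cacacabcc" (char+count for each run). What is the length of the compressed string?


Input: cacacabcc
Runs:
  'c' x 1 => "c1"
  'a' x 1 => "a1"
  'c' x 1 => "c1"
  'a' x 1 => "a1"
  'c' x 1 => "c1"
  'a' x 1 => "a1"
  'b' x 1 => "b1"
  'c' x 2 => "c2"
Compressed: "c1a1c1a1c1a1b1c2"
Compressed length: 16

16


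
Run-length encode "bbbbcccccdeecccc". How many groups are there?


Input: bbbbcccccdeecccc
Scanning for consecutive runs:
  Group 1: 'b' x 4 (positions 0-3)
  Group 2: 'c' x 5 (positions 4-8)
  Group 3: 'd' x 1 (positions 9-9)
  Group 4: 'e' x 2 (positions 10-11)
  Group 5: 'c' x 4 (positions 12-15)
Total groups: 5

5


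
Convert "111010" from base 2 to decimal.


Input: "111010" in base 2
Positional expansion:
  Digit '1' (value 1) x 2^5 = 32
  Digit '1' (value 1) x 2^4 = 16
  Digit '1' (value 1) x 2^3 = 8
  Digit '0' (value 0) x 2^2 = 0
  Digit '1' (value 1) x 2^1 = 2
  Digit '0' (value 0) x 2^0 = 0
Sum = 58

58


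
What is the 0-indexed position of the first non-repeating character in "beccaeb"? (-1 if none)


Input: beccaeb
Character frequencies:
  'a': 1
  'b': 2
  'c': 2
  'e': 2
Scanning left to right for freq == 1:
  Position 0 ('b'): freq=2, skip
  Position 1 ('e'): freq=2, skip
  Position 2 ('c'): freq=2, skip
  Position 3 ('c'): freq=2, skip
  Position 4 ('a'): unique! => answer = 4

4


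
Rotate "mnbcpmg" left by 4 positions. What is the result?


Input: "mnbcpmg", rotate left by 4
First 4 characters: "mnbc"
Remaining characters: "pmg"
Concatenate remaining + first: "pmg" + "mnbc" = "pmgmnbc"

pmgmnbc


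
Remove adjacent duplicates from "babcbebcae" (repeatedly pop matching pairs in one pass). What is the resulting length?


Input: babcbebcae
Stack-based adjacent duplicate removal:
  Read 'b': push. Stack: b
  Read 'a': push. Stack: ba
  Read 'b': push. Stack: bab
  Read 'c': push. Stack: babc
  Read 'b': push. Stack: babcb
  Read 'e': push. Stack: babcbe
  Read 'b': push. Stack: babcbeb
  Read 'c': push. Stack: babcbebc
  Read 'a': push. Stack: babcbebca
  Read 'e': push. Stack: babcbebcae
Final stack: "babcbebcae" (length 10)

10


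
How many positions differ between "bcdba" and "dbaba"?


Comparing "bcdba" and "dbaba" position by position:
  Position 0: 'b' vs 'd' => DIFFER
  Position 1: 'c' vs 'b' => DIFFER
  Position 2: 'd' vs 'a' => DIFFER
  Position 3: 'b' vs 'b' => same
  Position 4: 'a' vs 'a' => same
Positions that differ: 3

3


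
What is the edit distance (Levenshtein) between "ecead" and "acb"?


Computing edit distance: "ecead" -> "acb"
DP table:
           a    c    b
      0    1    2    3
  e   1    1    2    3
  c   2    2    1    2
  e   3    3    2    2
  a   4    3    3    3
  d   5    4    4    4
Edit distance = dp[5][3] = 4

4


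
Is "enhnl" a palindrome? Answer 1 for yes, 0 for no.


Input: enhnl
Reversed: lnhne
  Compare pos 0 ('e') with pos 4 ('l'): MISMATCH
  Compare pos 1 ('n') with pos 3 ('n'): match
Result: not a palindrome

0


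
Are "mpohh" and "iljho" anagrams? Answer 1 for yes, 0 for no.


Strings: "mpohh", "iljho"
Sorted first:  hhmop
Sorted second: hijlo
Differ at position 1: 'h' vs 'i' => not anagrams

0


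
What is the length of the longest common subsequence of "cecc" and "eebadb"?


LCS of "cecc" and "eebadb"
DP table:
           e    e    b    a    d    b
      0    0    0    0    0    0    0
  c   0    0    0    0    0    0    0
  e   0    1    1    1    1    1    1
  c   0    1    1    1    1    1    1
  c   0    1    1    1    1    1    1
LCS length = dp[4][6] = 1

1


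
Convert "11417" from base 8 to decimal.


Input: "11417" in base 8
Positional expansion:
  Digit '1' (value 1) x 8^4 = 4096
  Digit '1' (value 1) x 8^3 = 512
  Digit '4' (value 4) x 8^2 = 256
  Digit '1' (value 1) x 8^1 = 8
  Digit '7' (value 7) x 8^0 = 7
Sum = 4879

4879


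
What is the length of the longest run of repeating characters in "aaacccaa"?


Input: "aaacccaa"
Scanning for longest run:
  Position 1 ('a'): continues run of 'a', length=2
  Position 2 ('a'): continues run of 'a', length=3
  Position 3 ('c'): new char, reset run to 1
  Position 4 ('c'): continues run of 'c', length=2
  Position 5 ('c'): continues run of 'c', length=3
  Position 6 ('a'): new char, reset run to 1
  Position 7 ('a'): continues run of 'a', length=2
Longest run: 'a' with length 3

3


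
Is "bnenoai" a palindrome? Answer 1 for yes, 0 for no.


Input: bnenoai
Reversed: iaonenb
  Compare pos 0 ('b') with pos 6 ('i'): MISMATCH
  Compare pos 1 ('n') with pos 5 ('a'): MISMATCH
  Compare pos 2 ('e') with pos 4 ('o'): MISMATCH
Result: not a palindrome

0


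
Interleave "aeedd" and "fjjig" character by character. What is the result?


Interleaving "aeedd" and "fjjig":
  Position 0: 'a' from first, 'f' from second => "af"
  Position 1: 'e' from first, 'j' from second => "ej"
  Position 2: 'e' from first, 'j' from second => "ej"
  Position 3: 'd' from first, 'i' from second => "di"
  Position 4: 'd' from first, 'g' from second => "dg"
Result: afejejdidg

afejejdidg


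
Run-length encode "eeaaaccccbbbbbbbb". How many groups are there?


Input: eeaaaccccbbbbbbbb
Scanning for consecutive runs:
  Group 1: 'e' x 2 (positions 0-1)
  Group 2: 'a' x 3 (positions 2-4)
  Group 3: 'c' x 4 (positions 5-8)
  Group 4: 'b' x 8 (positions 9-16)
Total groups: 4

4


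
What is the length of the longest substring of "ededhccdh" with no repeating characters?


Input: "ededhccdh"
Sliding window (track last position of each char):
  Position 0 ('e'): window [0,0] length 1 -- new best
  Position 1 ('d'): window [0,1] length 2 -- new best
  Position 2 ('e'): repeat (last at 0), move window start to 1
  Position 2 ('e'): window [1,2] length 2
  Position 3 ('d'): repeat (last at 1), move window start to 2
  Position 3 ('d'): window [2,3] length 2
  Position 4 ('h'): window [2,4] length 3 -- new best
  Position 5 ('c'): window [2,5] length 4 -- new best
  Position 6 ('c'): repeat (last at 5), move window start to 6
  Position 6 ('c'): window [6,6] length 1
  Position 7 ('d'): window [6,7] length 2
  Position 8 ('h'): window [6,8] length 3
Longest substring with no repeats: "edhc" with length 4

4


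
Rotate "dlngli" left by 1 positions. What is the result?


Input: "dlngli", rotate left by 1
First 1 characters: "d"
Remaining characters: "lngli"
Concatenate remaining + first: "lngli" + "d" = "lnglid"

lnglid


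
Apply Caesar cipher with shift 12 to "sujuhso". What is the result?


Caesar cipher: shift "sujuhso" by 12
  's' (pos 18) + 12 = pos 4 = 'e'
  'u' (pos 20) + 12 = pos 6 = 'g'
  'j' (pos 9) + 12 = pos 21 = 'v'
  'u' (pos 20) + 12 = pos 6 = 'g'
  'h' (pos 7) + 12 = pos 19 = 't'
  's' (pos 18) + 12 = pos 4 = 'e'
  'o' (pos 14) + 12 = pos 0 = 'a'
Result: egvgtea

egvgtea


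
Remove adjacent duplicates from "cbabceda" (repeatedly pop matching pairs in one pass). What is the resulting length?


Input: cbabceda
Stack-based adjacent duplicate removal:
  Read 'c': push. Stack: c
  Read 'b': push. Stack: cb
  Read 'a': push. Stack: cba
  Read 'b': push. Stack: cbab
  Read 'c': push. Stack: cbabc
  Read 'e': push. Stack: cbabce
  Read 'd': push. Stack: cbabced
  Read 'a': push. Stack: cbabceda
Final stack: "cbabceda" (length 8)

8


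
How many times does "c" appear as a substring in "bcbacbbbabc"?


Searching for "c" in "bcbacbbbabc"
Scanning each position:
  Position 0: "b" => no
  Position 1: "c" => MATCH
  Position 2: "b" => no
  Position 3: "a" => no
  Position 4: "c" => MATCH
  Position 5: "b" => no
  Position 6: "b" => no
  Position 7: "b" => no
  Position 8: "a" => no
  Position 9: "b" => no
  Position 10: "c" => MATCH
Total occurrences: 3

3


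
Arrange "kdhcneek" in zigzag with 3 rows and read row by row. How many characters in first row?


Zigzag "kdhcneek" into 3 rows:
Placing characters:
  'k' => row 0
  'd' => row 1
  'h' => row 2
  'c' => row 1
  'n' => row 0
  'e' => row 1
  'e' => row 2
  'k' => row 1
Rows:
  Row 0: "kn"
  Row 1: "dcek"
  Row 2: "he"
First row length: 2

2


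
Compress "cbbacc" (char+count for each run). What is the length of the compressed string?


Input: cbbacc
Runs:
  'c' x 1 => "c1"
  'b' x 2 => "b2"
  'a' x 1 => "a1"
  'c' x 2 => "c2"
Compressed: "c1b2a1c2"
Compressed length: 8

8


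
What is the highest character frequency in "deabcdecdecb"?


Input: deabcdecdecb
Character counts:
  'a': 1
  'b': 2
  'c': 3
  'd': 3
  'e': 3
Maximum frequency: 3

3


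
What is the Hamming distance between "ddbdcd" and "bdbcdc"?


Comparing "ddbdcd" and "bdbcdc" position by position:
  Position 0: 'd' vs 'b' => differ
  Position 1: 'd' vs 'd' => same
  Position 2: 'b' vs 'b' => same
  Position 3: 'd' vs 'c' => differ
  Position 4: 'c' vs 'd' => differ
  Position 5: 'd' vs 'c' => differ
Total differences (Hamming distance): 4

4


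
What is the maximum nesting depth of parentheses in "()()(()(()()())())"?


Input: "()()(()(()()())())"
Tracking depth:
  Position 0 '(': depth becomes 1
  Position 1 ')': depth becomes 0
  Position 2 '(': depth becomes 1
  Position 3 ')': depth becomes 0
  Position 4 '(': depth becomes 1
  Position 5 '(': depth becomes 2
  Position 6 ')': depth becomes 1
  Position 7 '(': depth becomes 2
  Position 8 '(': depth becomes 3
  Position 9 ')': depth becomes 2
  Position 10 '(': depth becomes 3
  Position 11 ')': depth becomes 2
  Position 12 '(': depth becomes 3
  Position 13 ')': depth becomes 2
  Position 14 ')': depth becomes 1
  Position 15 '(': depth becomes 2
  Position 16 ')': depth becomes 1
  Position 17 ')': depth becomes 0
Maximum depth reached: 3

3


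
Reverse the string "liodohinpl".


Input: liodohinpl
Reading characters right to left:
  Position 9: 'l'
  Position 8: 'p'
  Position 7: 'n'
  Position 6: 'i'
  Position 5: 'h'
  Position 4: 'o'
  Position 3: 'd'
  Position 2: 'o'
  Position 1: 'i'
  Position 0: 'l'
Reversed: lpnihodoil

lpnihodoil


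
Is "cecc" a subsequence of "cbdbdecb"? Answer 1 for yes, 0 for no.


Check if "cecc" is a subsequence of "cbdbdecb"
Greedy scan:
  Position 0 ('c'): matches sub[0] = 'c'
  Position 1 ('b'): no match needed
  Position 2 ('d'): no match needed
  Position 3 ('b'): no match needed
  Position 4 ('d'): no match needed
  Position 5 ('e'): matches sub[1] = 'e'
  Position 6 ('c'): matches sub[2] = 'c'
  Position 7 ('b'): no match needed
Only matched 3/4 characters => not a subsequence

0


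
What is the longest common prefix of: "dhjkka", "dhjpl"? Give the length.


Words: dhjkka, dhjpl
  Position 0: all 'd' => match
  Position 1: all 'h' => match
  Position 2: all 'j' => match
  Position 3: ('k', 'p') => mismatch, stop
LCP = "dhj" (length 3)

3


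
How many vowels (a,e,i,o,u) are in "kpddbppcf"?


Input: kpddbppcf
Checking each character:
  'k' at position 0: consonant
  'p' at position 1: consonant
  'd' at position 2: consonant
  'd' at position 3: consonant
  'b' at position 4: consonant
  'p' at position 5: consonant
  'p' at position 6: consonant
  'c' at position 7: consonant
  'f' at position 8: consonant
Total vowels: 0

0


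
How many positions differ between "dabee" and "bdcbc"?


Comparing "dabee" and "bdcbc" position by position:
  Position 0: 'd' vs 'b' => DIFFER
  Position 1: 'a' vs 'd' => DIFFER
  Position 2: 'b' vs 'c' => DIFFER
  Position 3: 'e' vs 'b' => DIFFER
  Position 4: 'e' vs 'c' => DIFFER
Positions that differ: 5

5


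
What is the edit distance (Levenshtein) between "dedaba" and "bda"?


Computing edit distance: "dedaba" -> "bda"
DP table:
           b    d    a
      0    1    2    3
  d   1    1    1    2
  e   2    2    2    2
  d   3    3    2    3
  a   4    4    3    2
  b   5    4    4    3
  a   6    5    5    4
Edit distance = dp[6][3] = 4

4


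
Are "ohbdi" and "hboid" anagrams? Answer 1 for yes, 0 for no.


Strings: "ohbdi", "hboid"
Sorted first:  bdhio
Sorted second: bdhio
Sorted forms match => anagrams

1


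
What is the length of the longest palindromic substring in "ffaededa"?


Input: "ffaededa"
Checking substrings for palindromes:
  [3:6] "ede" (len 3) => palindrome
  [4:7] "ded" (len 3) => palindrome
  [0:2] "ff" (len 2) => palindrome
Longest palindromic substring: "ede" with length 3

3


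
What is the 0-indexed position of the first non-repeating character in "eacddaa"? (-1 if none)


Input: eacddaa
Character frequencies:
  'a': 3
  'c': 1
  'd': 2
  'e': 1
Scanning left to right for freq == 1:
  Position 0 ('e'): unique! => answer = 0

0


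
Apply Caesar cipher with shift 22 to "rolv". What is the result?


Caesar cipher: shift "rolv" by 22
  'r' (pos 17) + 22 = pos 13 = 'n'
  'o' (pos 14) + 22 = pos 10 = 'k'
  'l' (pos 11) + 22 = pos 7 = 'h'
  'v' (pos 21) + 22 = pos 17 = 'r'
Result: nkhr

nkhr
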